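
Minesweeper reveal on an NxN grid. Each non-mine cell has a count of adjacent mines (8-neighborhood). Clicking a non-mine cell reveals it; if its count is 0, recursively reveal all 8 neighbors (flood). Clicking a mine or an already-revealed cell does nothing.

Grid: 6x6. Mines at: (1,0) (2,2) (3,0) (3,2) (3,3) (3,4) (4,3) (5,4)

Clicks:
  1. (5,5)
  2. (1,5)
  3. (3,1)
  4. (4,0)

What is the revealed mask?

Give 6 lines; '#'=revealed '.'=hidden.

Answer: .#####
.#####
...###
.#....
#.....
.....#

Derivation:
Click 1 (5,5) count=1: revealed 1 new [(5,5)] -> total=1
Click 2 (1,5) count=0: revealed 13 new [(0,1) (0,2) (0,3) (0,4) (0,5) (1,1) (1,2) (1,3) (1,4) (1,5) (2,3) (2,4) (2,5)] -> total=14
Click 3 (3,1) count=3: revealed 1 new [(3,1)] -> total=15
Click 4 (4,0) count=1: revealed 1 new [(4,0)] -> total=16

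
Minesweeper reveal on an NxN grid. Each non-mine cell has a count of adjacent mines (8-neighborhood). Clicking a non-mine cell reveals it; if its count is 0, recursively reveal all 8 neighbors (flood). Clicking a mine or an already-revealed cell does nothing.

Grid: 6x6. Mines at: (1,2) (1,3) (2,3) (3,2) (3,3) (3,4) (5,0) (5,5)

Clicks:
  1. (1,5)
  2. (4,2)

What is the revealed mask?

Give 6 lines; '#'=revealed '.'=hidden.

Click 1 (1,5) count=0: revealed 6 new [(0,4) (0,5) (1,4) (1,5) (2,4) (2,5)] -> total=6
Click 2 (4,2) count=2: revealed 1 new [(4,2)] -> total=7

Answer: ....##
....##
....##
......
..#...
......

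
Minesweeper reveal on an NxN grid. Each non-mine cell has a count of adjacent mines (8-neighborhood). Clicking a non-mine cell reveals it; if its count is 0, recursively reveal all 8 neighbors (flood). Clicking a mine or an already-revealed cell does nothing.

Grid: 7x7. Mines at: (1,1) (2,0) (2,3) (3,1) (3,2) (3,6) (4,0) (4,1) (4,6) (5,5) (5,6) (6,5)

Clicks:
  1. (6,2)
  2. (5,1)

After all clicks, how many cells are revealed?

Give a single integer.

Answer: 13

Derivation:
Click 1 (6,2) count=0: revealed 13 new [(4,2) (4,3) (4,4) (5,0) (5,1) (5,2) (5,3) (5,4) (6,0) (6,1) (6,2) (6,3) (6,4)] -> total=13
Click 2 (5,1) count=2: revealed 0 new [(none)] -> total=13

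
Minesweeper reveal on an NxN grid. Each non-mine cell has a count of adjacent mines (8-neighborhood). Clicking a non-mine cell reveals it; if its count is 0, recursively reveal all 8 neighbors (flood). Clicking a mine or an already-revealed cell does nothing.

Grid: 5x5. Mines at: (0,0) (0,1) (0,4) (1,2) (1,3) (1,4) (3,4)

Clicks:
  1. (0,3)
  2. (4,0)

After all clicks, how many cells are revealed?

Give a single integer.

Click 1 (0,3) count=4: revealed 1 new [(0,3)] -> total=1
Click 2 (4,0) count=0: revealed 14 new [(1,0) (1,1) (2,0) (2,1) (2,2) (2,3) (3,0) (3,1) (3,2) (3,3) (4,0) (4,1) (4,2) (4,3)] -> total=15

Answer: 15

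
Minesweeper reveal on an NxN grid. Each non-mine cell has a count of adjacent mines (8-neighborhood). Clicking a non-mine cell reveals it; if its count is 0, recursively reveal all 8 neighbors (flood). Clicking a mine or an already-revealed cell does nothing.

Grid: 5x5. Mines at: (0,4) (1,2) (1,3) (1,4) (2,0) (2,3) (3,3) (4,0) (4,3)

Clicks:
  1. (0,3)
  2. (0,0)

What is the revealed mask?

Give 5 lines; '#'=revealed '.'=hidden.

Answer: ##.#.
##...
.....
.....
.....

Derivation:
Click 1 (0,3) count=4: revealed 1 new [(0,3)] -> total=1
Click 2 (0,0) count=0: revealed 4 new [(0,0) (0,1) (1,0) (1,1)] -> total=5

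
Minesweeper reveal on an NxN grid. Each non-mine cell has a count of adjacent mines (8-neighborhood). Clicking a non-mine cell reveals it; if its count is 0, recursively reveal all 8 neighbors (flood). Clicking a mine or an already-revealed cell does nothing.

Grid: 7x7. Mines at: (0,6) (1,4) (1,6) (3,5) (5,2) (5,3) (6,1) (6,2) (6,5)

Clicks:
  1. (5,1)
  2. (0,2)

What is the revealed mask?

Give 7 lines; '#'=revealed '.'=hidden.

Click 1 (5,1) count=3: revealed 1 new [(5,1)] -> total=1
Click 2 (0,2) count=0: revealed 24 new [(0,0) (0,1) (0,2) (0,3) (1,0) (1,1) (1,2) (1,3) (2,0) (2,1) (2,2) (2,3) (2,4) (3,0) (3,1) (3,2) (3,3) (3,4) (4,0) (4,1) (4,2) (4,3) (4,4) (5,0)] -> total=25

Answer: ####...
####...
#####..
#####..
#####..
##.....
.......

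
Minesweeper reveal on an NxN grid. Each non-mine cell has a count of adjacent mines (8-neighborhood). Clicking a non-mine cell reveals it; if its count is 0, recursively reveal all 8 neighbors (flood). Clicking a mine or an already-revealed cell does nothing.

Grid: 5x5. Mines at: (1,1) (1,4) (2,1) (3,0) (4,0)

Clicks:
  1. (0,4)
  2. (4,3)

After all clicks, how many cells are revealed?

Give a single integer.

Click 1 (0,4) count=1: revealed 1 new [(0,4)] -> total=1
Click 2 (4,3) count=0: revealed 11 new [(2,2) (2,3) (2,4) (3,1) (3,2) (3,3) (3,4) (4,1) (4,2) (4,3) (4,4)] -> total=12

Answer: 12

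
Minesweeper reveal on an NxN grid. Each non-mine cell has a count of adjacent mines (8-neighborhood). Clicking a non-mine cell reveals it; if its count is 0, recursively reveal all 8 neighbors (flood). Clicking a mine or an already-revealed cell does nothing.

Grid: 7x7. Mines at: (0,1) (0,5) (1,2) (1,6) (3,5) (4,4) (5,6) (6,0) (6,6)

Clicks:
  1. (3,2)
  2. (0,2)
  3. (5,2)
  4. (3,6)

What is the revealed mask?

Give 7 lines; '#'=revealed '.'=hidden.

Click 1 (3,2) count=0: revealed 25 new [(1,0) (1,1) (2,0) (2,1) (2,2) (2,3) (3,0) (3,1) (3,2) (3,3) (4,0) (4,1) (4,2) (4,3) (5,0) (5,1) (5,2) (5,3) (5,4) (5,5) (6,1) (6,2) (6,3) (6,4) (6,5)] -> total=25
Click 2 (0,2) count=2: revealed 1 new [(0,2)] -> total=26
Click 3 (5,2) count=0: revealed 0 new [(none)] -> total=26
Click 4 (3,6) count=1: revealed 1 new [(3,6)] -> total=27

Answer: ..#....
##.....
####...
####..#
####...
######.
.#####.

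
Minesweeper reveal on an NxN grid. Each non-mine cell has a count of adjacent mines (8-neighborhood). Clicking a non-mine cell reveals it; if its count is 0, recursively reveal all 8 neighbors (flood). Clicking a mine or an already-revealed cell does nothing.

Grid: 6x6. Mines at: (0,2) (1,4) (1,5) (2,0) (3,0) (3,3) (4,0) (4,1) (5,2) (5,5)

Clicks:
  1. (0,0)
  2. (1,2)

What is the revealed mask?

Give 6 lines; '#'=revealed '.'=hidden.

Click 1 (0,0) count=0: revealed 4 new [(0,0) (0,1) (1,0) (1,1)] -> total=4
Click 2 (1,2) count=1: revealed 1 new [(1,2)] -> total=5

Answer: ##....
###...
......
......
......
......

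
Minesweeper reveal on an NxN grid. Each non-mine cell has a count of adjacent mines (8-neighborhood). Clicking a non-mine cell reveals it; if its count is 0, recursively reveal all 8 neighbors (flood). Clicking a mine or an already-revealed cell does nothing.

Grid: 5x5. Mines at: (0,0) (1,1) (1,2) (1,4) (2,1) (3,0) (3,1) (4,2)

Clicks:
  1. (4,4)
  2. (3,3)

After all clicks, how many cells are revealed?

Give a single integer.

Click 1 (4,4) count=0: revealed 6 new [(2,3) (2,4) (3,3) (3,4) (4,3) (4,4)] -> total=6
Click 2 (3,3) count=1: revealed 0 new [(none)] -> total=6

Answer: 6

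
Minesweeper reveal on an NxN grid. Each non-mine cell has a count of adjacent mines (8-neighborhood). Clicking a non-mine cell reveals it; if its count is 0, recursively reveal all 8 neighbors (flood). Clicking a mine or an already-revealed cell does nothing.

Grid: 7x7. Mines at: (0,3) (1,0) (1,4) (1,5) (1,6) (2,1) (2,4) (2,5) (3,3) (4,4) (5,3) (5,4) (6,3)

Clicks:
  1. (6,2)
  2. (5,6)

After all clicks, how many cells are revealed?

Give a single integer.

Answer: 9

Derivation:
Click 1 (6,2) count=2: revealed 1 new [(6,2)] -> total=1
Click 2 (5,6) count=0: revealed 8 new [(3,5) (3,6) (4,5) (4,6) (5,5) (5,6) (6,5) (6,6)] -> total=9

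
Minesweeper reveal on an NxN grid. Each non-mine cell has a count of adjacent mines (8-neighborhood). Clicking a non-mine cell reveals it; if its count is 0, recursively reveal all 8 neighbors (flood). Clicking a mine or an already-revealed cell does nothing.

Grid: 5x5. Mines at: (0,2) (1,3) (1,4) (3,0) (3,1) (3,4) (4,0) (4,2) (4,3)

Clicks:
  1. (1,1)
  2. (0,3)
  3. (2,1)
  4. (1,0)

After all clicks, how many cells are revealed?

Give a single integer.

Answer: 7

Derivation:
Click 1 (1,1) count=1: revealed 1 new [(1,1)] -> total=1
Click 2 (0,3) count=3: revealed 1 new [(0,3)] -> total=2
Click 3 (2,1) count=2: revealed 1 new [(2,1)] -> total=3
Click 4 (1,0) count=0: revealed 4 new [(0,0) (0,1) (1,0) (2,0)] -> total=7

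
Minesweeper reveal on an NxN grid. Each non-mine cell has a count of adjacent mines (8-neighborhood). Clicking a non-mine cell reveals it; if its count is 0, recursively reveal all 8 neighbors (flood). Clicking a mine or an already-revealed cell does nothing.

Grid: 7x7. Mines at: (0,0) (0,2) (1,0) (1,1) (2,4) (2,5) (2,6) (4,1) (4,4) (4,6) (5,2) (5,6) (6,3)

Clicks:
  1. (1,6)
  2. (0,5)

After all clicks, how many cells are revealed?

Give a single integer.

Click 1 (1,6) count=2: revealed 1 new [(1,6)] -> total=1
Click 2 (0,5) count=0: revealed 7 new [(0,3) (0,4) (0,5) (0,6) (1,3) (1,4) (1,5)] -> total=8

Answer: 8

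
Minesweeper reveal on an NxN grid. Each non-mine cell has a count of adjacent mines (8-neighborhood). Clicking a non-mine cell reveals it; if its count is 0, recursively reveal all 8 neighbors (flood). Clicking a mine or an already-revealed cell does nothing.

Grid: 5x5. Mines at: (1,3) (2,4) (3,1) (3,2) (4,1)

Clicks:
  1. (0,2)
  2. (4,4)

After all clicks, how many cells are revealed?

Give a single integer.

Click 1 (0,2) count=1: revealed 1 new [(0,2)] -> total=1
Click 2 (4,4) count=0: revealed 4 new [(3,3) (3,4) (4,3) (4,4)] -> total=5

Answer: 5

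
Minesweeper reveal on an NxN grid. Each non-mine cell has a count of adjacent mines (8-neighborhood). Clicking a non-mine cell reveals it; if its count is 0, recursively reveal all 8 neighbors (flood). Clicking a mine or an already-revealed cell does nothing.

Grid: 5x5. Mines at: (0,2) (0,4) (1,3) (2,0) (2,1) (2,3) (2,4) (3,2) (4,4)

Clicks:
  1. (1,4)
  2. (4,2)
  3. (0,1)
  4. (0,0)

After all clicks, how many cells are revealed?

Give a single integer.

Answer: 6

Derivation:
Click 1 (1,4) count=4: revealed 1 new [(1,4)] -> total=1
Click 2 (4,2) count=1: revealed 1 new [(4,2)] -> total=2
Click 3 (0,1) count=1: revealed 1 new [(0,1)] -> total=3
Click 4 (0,0) count=0: revealed 3 new [(0,0) (1,0) (1,1)] -> total=6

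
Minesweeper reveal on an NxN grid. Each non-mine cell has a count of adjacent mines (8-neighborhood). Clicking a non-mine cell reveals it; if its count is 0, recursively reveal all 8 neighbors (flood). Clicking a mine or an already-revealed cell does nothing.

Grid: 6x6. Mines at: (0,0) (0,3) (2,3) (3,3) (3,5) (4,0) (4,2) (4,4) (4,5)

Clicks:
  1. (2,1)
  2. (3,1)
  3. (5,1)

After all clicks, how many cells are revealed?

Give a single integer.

Answer: 10

Derivation:
Click 1 (2,1) count=0: revealed 9 new [(1,0) (1,1) (1,2) (2,0) (2,1) (2,2) (3,0) (3,1) (3,2)] -> total=9
Click 2 (3,1) count=2: revealed 0 new [(none)] -> total=9
Click 3 (5,1) count=2: revealed 1 new [(5,1)] -> total=10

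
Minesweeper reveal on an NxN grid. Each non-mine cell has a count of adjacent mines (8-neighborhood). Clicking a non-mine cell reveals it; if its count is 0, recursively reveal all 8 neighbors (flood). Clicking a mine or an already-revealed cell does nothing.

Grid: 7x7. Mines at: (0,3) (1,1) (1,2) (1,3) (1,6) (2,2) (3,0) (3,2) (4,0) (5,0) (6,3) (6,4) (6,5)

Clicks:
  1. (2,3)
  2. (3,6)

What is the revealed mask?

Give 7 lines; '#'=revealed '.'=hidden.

Answer: .......
.......
...####
...####
...####
...####
.......

Derivation:
Click 1 (2,3) count=4: revealed 1 new [(2,3)] -> total=1
Click 2 (3,6) count=0: revealed 15 new [(2,4) (2,5) (2,6) (3,3) (3,4) (3,5) (3,6) (4,3) (4,4) (4,5) (4,6) (5,3) (5,4) (5,5) (5,6)] -> total=16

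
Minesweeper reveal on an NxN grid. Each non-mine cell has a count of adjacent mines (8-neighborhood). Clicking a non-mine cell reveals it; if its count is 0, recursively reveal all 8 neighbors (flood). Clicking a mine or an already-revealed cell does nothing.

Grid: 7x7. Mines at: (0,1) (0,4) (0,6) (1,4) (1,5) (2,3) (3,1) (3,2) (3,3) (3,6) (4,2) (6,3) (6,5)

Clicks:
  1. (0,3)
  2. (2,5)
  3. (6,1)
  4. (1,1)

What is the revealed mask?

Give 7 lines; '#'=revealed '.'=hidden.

Click 1 (0,3) count=2: revealed 1 new [(0,3)] -> total=1
Click 2 (2,5) count=3: revealed 1 new [(2,5)] -> total=2
Click 3 (6,1) count=0: revealed 8 new [(4,0) (4,1) (5,0) (5,1) (5,2) (6,0) (6,1) (6,2)] -> total=10
Click 4 (1,1) count=1: revealed 1 new [(1,1)] -> total=11

Answer: ...#...
.#.....
.....#.
.......
##.....
###....
###....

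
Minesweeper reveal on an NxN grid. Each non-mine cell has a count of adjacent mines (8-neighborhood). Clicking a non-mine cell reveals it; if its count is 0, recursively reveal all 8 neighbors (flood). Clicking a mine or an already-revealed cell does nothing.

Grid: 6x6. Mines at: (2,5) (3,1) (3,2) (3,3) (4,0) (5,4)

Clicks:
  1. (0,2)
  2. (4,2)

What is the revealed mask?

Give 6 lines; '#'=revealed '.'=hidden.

Click 1 (0,2) count=0: revealed 17 new [(0,0) (0,1) (0,2) (0,3) (0,4) (0,5) (1,0) (1,1) (1,2) (1,3) (1,4) (1,5) (2,0) (2,1) (2,2) (2,3) (2,4)] -> total=17
Click 2 (4,2) count=3: revealed 1 new [(4,2)] -> total=18

Answer: ######
######
#####.
......
..#...
......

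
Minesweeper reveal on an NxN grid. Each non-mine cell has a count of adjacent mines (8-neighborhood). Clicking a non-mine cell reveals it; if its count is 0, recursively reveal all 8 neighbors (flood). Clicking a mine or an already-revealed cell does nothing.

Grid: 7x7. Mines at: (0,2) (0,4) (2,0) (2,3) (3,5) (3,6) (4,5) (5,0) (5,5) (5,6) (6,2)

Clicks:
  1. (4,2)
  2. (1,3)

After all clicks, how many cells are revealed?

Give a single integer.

Answer: 13

Derivation:
Click 1 (4,2) count=0: revealed 12 new [(3,1) (3,2) (3,3) (3,4) (4,1) (4,2) (4,3) (4,4) (5,1) (5,2) (5,3) (5,4)] -> total=12
Click 2 (1,3) count=3: revealed 1 new [(1,3)] -> total=13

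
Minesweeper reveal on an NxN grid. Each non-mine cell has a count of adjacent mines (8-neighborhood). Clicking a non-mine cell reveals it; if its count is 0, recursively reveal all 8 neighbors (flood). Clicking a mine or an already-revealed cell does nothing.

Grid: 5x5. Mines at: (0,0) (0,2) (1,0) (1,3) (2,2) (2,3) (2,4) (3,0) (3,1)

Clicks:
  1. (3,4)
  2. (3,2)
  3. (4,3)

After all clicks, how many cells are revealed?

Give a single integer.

Click 1 (3,4) count=2: revealed 1 new [(3,4)] -> total=1
Click 2 (3,2) count=3: revealed 1 new [(3,2)] -> total=2
Click 3 (4,3) count=0: revealed 4 new [(3,3) (4,2) (4,3) (4,4)] -> total=6

Answer: 6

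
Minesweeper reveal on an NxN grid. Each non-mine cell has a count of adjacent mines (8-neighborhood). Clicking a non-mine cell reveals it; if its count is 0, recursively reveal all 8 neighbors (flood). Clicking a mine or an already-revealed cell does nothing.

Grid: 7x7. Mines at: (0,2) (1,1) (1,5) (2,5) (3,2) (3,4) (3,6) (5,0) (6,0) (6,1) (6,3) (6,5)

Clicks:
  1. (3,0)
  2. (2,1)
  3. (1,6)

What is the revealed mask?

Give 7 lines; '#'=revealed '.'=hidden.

Click 1 (3,0) count=0: revealed 6 new [(2,0) (2,1) (3,0) (3,1) (4,0) (4,1)] -> total=6
Click 2 (2,1) count=2: revealed 0 new [(none)] -> total=6
Click 3 (1,6) count=2: revealed 1 new [(1,6)] -> total=7

Answer: .......
......#
##.....
##.....
##.....
.......
.......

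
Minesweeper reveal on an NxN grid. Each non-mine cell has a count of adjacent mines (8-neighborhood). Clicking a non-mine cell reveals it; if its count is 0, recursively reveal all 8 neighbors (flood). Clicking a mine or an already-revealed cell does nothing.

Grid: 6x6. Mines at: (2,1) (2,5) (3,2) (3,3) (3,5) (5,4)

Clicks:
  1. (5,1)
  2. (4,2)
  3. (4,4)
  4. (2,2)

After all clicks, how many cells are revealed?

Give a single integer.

Answer: 12

Derivation:
Click 1 (5,1) count=0: revealed 10 new [(3,0) (3,1) (4,0) (4,1) (4,2) (4,3) (5,0) (5,1) (5,2) (5,3)] -> total=10
Click 2 (4,2) count=2: revealed 0 new [(none)] -> total=10
Click 3 (4,4) count=3: revealed 1 new [(4,4)] -> total=11
Click 4 (2,2) count=3: revealed 1 new [(2,2)] -> total=12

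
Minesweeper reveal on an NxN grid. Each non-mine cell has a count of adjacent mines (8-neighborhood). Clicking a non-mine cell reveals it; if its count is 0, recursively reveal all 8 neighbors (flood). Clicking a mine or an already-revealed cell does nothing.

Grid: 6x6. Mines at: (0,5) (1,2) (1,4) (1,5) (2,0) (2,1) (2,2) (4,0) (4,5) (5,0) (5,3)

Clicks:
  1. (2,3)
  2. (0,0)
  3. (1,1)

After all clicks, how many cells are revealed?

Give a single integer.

Answer: 5

Derivation:
Click 1 (2,3) count=3: revealed 1 new [(2,3)] -> total=1
Click 2 (0,0) count=0: revealed 4 new [(0,0) (0,1) (1,0) (1,1)] -> total=5
Click 3 (1,1) count=4: revealed 0 new [(none)] -> total=5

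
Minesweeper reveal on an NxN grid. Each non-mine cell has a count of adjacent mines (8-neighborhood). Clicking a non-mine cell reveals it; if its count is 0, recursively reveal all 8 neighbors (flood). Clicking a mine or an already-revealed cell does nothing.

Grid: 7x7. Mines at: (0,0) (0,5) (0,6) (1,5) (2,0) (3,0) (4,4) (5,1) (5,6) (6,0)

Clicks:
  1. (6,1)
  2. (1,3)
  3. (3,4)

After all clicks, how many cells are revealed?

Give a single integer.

Click 1 (6,1) count=2: revealed 1 new [(6,1)] -> total=1
Click 2 (1,3) count=0: revealed 19 new [(0,1) (0,2) (0,3) (0,4) (1,1) (1,2) (1,3) (1,4) (2,1) (2,2) (2,3) (2,4) (3,1) (3,2) (3,3) (3,4) (4,1) (4,2) (4,3)] -> total=20
Click 3 (3,4) count=1: revealed 0 new [(none)] -> total=20

Answer: 20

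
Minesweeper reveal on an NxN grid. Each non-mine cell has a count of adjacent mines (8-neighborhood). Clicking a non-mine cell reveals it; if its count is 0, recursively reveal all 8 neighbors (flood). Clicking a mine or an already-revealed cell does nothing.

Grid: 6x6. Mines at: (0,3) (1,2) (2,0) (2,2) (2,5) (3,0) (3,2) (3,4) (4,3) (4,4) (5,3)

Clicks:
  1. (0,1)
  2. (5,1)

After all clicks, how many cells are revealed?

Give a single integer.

Click 1 (0,1) count=1: revealed 1 new [(0,1)] -> total=1
Click 2 (5,1) count=0: revealed 6 new [(4,0) (4,1) (4,2) (5,0) (5,1) (5,2)] -> total=7

Answer: 7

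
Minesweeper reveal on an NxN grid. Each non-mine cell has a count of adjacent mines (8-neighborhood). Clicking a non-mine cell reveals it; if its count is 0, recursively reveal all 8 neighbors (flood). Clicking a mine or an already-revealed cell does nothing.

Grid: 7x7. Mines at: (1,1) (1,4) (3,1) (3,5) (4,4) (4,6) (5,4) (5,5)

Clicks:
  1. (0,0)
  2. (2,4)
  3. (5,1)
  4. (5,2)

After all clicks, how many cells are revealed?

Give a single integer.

Click 1 (0,0) count=1: revealed 1 new [(0,0)] -> total=1
Click 2 (2,4) count=2: revealed 1 new [(2,4)] -> total=2
Click 3 (5,1) count=0: revealed 12 new [(4,0) (4,1) (4,2) (4,3) (5,0) (5,1) (5,2) (5,3) (6,0) (6,1) (6,2) (6,3)] -> total=14
Click 4 (5,2) count=0: revealed 0 new [(none)] -> total=14

Answer: 14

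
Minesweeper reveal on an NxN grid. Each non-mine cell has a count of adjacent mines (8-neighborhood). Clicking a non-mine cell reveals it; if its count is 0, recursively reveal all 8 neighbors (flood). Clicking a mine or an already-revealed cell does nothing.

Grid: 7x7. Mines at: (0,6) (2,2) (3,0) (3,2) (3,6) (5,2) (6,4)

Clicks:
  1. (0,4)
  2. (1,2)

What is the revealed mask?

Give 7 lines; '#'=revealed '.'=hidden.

Answer: ######.
######.
##.###.
...###.
...###.
...###.
.......

Derivation:
Click 1 (0,4) count=0: revealed 26 new [(0,0) (0,1) (0,2) (0,3) (0,4) (0,5) (1,0) (1,1) (1,2) (1,3) (1,4) (1,5) (2,0) (2,1) (2,3) (2,4) (2,5) (3,3) (3,4) (3,5) (4,3) (4,4) (4,5) (5,3) (5,4) (5,5)] -> total=26
Click 2 (1,2) count=1: revealed 0 new [(none)] -> total=26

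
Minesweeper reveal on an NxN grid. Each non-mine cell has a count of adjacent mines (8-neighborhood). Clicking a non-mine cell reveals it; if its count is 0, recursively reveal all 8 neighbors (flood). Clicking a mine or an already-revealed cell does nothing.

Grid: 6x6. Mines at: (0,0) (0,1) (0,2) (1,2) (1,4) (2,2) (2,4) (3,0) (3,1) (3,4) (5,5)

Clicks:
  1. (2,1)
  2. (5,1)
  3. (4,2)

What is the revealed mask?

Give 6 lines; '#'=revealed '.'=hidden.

Click 1 (2,1) count=4: revealed 1 new [(2,1)] -> total=1
Click 2 (5,1) count=0: revealed 10 new [(4,0) (4,1) (4,2) (4,3) (4,4) (5,0) (5,1) (5,2) (5,3) (5,4)] -> total=11
Click 3 (4,2) count=1: revealed 0 new [(none)] -> total=11

Answer: ......
......
.#....
......
#####.
#####.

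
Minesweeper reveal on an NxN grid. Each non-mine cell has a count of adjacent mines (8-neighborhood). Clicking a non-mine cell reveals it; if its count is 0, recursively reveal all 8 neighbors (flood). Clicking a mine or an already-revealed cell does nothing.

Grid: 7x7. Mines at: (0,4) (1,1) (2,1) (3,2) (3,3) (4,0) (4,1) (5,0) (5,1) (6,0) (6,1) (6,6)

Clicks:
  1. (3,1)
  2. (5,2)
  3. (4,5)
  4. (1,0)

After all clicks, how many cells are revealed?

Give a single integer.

Answer: 27

Derivation:
Click 1 (3,1) count=4: revealed 1 new [(3,1)] -> total=1
Click 2 (5,2) count=3: revealed 1 new [(5,2)] -> total=2
Click 3 (4,5) count=0: revealed 24 new [(0,5) (0,6) (1,4) (1,5) (1,6) (2,4) (2,5) (2,6) (3,4) (3,5) (3,6) (4,2) (4,3) (4,4) (4,5) (4,6) (5,3) (5,4) (5,5) (5,6) (6,2) (6,3) (6,4) (6,5)] -> total=26
Click 4 (1,0) count=2: revealed 1 new [(1,0)] -> total=27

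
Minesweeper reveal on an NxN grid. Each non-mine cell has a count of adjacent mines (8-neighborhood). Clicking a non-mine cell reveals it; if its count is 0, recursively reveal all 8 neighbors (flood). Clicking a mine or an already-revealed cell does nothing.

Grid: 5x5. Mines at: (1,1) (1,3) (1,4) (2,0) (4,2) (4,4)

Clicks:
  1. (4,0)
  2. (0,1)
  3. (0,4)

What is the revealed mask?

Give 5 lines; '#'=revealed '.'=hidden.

Click 1 (4,0) count=0: revealed 4 new [(3,0) (3,1) (4,0) (4,1)] -> total=4
Click 2 (0,1) count=1: revealed 1 new [(0,1)] -> total=5
Click 3 (0,4) count=2: revealed 1 new [(0,4)] -> total=6

Answer: .#..#
.....
.....
##...
##...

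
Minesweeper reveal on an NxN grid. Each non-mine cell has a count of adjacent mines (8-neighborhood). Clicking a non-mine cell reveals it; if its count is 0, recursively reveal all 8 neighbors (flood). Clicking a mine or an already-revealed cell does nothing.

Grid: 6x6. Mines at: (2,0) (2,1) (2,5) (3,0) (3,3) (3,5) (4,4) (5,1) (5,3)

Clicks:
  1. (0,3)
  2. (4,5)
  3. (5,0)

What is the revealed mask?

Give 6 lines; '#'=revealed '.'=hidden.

Click 1 (0,3) count=0: revealed 15 new [(0,0) (0,1) (0,2) (0,3) (0,4) (0,5) (1,0) (1,1) (1,2) (1,3) (1,4) (1,5) (2,2) (2,3) (2,4)] -> total=15
Click 2 (4,5) count=2: revealed 1 new [(4,5)] -> total=16
Click 3 (5,0) count=1: revealed 1 new [(5,0)] -> total=17

Answer: ######
######
..###.
......
.....#
#.....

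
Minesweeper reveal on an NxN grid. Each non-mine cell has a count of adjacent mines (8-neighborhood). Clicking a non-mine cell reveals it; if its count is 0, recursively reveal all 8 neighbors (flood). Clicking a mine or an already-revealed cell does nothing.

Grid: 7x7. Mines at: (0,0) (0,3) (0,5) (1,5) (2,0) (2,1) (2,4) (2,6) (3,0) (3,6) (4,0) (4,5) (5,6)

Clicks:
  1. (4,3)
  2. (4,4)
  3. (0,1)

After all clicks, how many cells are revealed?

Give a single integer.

Click 1 (4,3) count=0: revealed 20 new [(3,1) (3,2) (3,3) (3,4) (4,1) (4,2) (4,3) (4,4) (5,0) (5,1) (5,2) (5,3) (5,4) (5,5) (6,0) (6,1) (6,2) (6,3) (6,4) (6,5)] -> total=20
Click 2 (4,4) count=1: revealed 0 new [(none)] -> total=20
Click 3 (0,1) count=1: revealed 1 new [(0,1)] -> total=21

Answer: 21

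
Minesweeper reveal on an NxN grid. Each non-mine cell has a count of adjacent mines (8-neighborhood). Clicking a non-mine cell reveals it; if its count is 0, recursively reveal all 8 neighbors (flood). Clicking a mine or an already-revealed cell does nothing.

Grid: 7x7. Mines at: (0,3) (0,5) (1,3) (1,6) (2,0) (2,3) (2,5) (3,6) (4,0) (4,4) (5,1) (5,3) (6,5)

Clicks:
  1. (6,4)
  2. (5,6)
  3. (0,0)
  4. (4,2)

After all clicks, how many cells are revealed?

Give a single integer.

Answer: 9

Derivation:
Click 1 (6,4) count=2: revealed 1 new [(6,4)] -> total=1
Click 2 (5,6) count=1: revealed 1 new [(5,6)] -> total=2
Click 3 (0,0) count=0: revealed 6 new [(0,0) (0,1) (0,2) (1,0) (1,1) (1,2)] -> total=8
Click 4 (4,2) count=2: revealed 1 new [(4,2)] -> total=9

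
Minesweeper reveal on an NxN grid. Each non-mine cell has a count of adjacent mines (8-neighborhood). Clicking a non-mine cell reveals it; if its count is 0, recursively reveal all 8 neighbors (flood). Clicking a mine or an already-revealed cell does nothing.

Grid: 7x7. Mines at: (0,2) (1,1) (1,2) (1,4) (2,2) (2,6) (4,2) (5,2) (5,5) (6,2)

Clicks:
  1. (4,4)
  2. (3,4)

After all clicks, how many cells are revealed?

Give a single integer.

Click 1 (4,4) count=1: revealed 1 new [(4,4)] -> total=1
Click 2 (3,4) count=0: revealed 8 new [(2,3) (2,4) (2,5) (3,3) (3,4) (3,5) (4,3) (4,5)] -> total=9

Answer: 9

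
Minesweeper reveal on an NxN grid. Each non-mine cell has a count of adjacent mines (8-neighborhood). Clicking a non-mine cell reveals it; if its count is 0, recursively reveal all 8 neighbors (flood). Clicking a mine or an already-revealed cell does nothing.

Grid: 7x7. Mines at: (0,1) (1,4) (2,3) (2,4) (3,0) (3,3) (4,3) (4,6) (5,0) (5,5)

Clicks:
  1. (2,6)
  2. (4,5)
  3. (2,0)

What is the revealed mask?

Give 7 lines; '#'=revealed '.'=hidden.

Click 1 (2,6) count=0: revealed 8 new [(0,5) (0,6) (1,5) (1,6) (2,5) (2,6) (3,5) (3,6)] -> total=8
Click 2 (4,5) count=2: revealed 1 new [(4,5)] -> total=9
Click 3 (2,0) count=1: revealed 1 new [(2,0)] -> total=10

Answer: .....##
.....##
#....##
.....##
.....#.
.......
.......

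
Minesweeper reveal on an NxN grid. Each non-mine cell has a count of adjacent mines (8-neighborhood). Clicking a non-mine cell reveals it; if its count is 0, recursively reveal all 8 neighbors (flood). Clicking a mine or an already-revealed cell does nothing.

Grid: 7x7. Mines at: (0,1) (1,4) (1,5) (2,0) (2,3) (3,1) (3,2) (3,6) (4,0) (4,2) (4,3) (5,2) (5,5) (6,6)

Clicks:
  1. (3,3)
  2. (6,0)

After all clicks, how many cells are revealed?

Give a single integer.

Answer: 5

Derivation:
Click 1 (3,3) count=4: revealed 1 new [(3,3)] -> total=1
Click 2 (6,0) count=0: revealed 4 new [(5,0) (5,1) (6,0) (6,1)] -> total=5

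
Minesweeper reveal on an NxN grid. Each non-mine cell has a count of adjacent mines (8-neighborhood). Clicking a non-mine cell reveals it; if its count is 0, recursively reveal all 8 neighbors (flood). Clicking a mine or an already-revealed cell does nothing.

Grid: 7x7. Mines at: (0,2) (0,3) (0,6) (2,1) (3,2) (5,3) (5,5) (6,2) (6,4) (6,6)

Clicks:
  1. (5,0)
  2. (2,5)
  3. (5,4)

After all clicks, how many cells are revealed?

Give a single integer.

Click 1 (5,0) count=0: revealed 8 new [(3,0) (3,1) (4,0) (4,1) (5,0) (5,1) (6,0) (6,1)] -> total=8
Click 2 (2,5) count=0: revealed 16 new [(1,3) (1,4) (1,5) (1,6) (2,3) (2,4) (2,5) (2,6) (3,3) (3,4) (3,5) (3,6) (4,3) (4,4) (4,5) (4,6)] -> total=24
Click 3 (5,4) count=3: revealed 1 new [(5,4)] -> total=25

Answer: 25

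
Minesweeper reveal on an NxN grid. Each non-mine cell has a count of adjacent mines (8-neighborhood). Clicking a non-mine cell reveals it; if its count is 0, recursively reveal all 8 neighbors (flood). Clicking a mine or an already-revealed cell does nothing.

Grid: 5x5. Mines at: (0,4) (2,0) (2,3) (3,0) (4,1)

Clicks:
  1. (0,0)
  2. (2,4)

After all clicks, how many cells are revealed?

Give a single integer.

Answer: 9

Derivation:
Click 1 (0,0) count=0: revealed 8 new [(0,0) (0,1) (0,2) (0,3) (1,0) (1,1) (1,2) (1,3)] -> total=8
Click 2 (2,4) count=1: revealed 1 new [(2,4)] -> total=9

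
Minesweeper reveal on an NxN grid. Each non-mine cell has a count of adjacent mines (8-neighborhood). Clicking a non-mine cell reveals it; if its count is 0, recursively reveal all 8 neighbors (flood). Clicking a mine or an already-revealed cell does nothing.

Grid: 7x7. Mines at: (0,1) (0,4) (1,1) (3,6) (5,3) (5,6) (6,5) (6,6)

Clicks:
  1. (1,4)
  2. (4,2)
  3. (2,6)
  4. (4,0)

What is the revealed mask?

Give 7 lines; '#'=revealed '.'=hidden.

Click 1 (1,4) count=1: revealed 1 new [(1,4)] -> total=1
Click 2 (4,2) count=1: revealed 1 new [(4,2)] -> total=2
Click 3 (2,6) count=1: revealed 1 new [(2,6)] -> total=3
Click 4 (4,0) count=0: revealed 26 new [(1,2) (1,3) (1,5) (2,0) (2,1) (2,2) (2,3) (2,4) (2,5) (3,0) (3,1) (3,2) (3,3) (3,4) (3,5) (4,0) (4,1) (4,3) (4,4) (4,5) (5,0) (5,1) (5,2) (6,0) (6,1) (6,2)] -> total=29

Answer: .......
..####.
#######
######.
######.
###....
###....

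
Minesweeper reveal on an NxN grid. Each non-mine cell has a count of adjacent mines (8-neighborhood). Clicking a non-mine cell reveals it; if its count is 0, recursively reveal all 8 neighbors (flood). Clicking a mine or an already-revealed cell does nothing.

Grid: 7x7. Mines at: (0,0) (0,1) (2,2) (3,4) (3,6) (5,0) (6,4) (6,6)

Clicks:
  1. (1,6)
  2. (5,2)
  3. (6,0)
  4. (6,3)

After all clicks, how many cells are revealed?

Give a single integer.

Click 1 (1,6) count=0: revealed 14 new [(0,2) (0,3) (0,4) (0,5) (0,6) (1,2) (1,3) (1,4) (1,5) (1,6) (2,3) (2,4) (2,5) (2,6)] -> total=14
Click 2 (5,2) count=0: revealed 12 new [(3,1) (3,2) (3,3) (4,1) (4,2) (4,3) (5,1) (5,2) (5,3) (6,1) (6,2) (6,3)] -> total=26
Click 3 (6,0) count=1: revealed 1 new [(6,0)] -> total=27
Click 4 (6,3) count=1: revealed 0 new [(none)] -> total=27

Answer: 27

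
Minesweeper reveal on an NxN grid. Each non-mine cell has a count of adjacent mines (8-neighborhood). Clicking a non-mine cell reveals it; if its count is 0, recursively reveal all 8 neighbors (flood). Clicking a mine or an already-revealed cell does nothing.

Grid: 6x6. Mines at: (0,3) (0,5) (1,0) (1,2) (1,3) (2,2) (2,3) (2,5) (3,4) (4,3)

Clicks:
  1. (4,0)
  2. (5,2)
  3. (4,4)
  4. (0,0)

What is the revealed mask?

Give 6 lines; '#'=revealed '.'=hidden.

Click 1 (4,0) count=0: revealed 11 new [(2,0) (2,1) (3,0) (3,1) (3,2) (4,0) (4,1) (4,2) (5,0) (5,1) (5,2)] -> total=11
Click 2 (5,2) count=1: revealed 0 new [(none)] -> total=11
Click 3 (4,4) count=2: revealed 1 new [(4,4)] -> total=12
Click 4 (0,0) count=1: revealed 1 new [(0,0)] -> total=13

Answer: #.....
......
##....
###...
###.#.
###...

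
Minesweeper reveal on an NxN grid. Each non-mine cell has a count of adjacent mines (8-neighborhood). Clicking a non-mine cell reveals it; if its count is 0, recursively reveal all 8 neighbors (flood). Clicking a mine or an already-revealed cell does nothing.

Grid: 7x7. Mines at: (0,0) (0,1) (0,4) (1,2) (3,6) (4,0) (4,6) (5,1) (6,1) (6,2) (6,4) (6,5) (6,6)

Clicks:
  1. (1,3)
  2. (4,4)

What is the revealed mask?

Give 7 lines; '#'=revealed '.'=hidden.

Answer: .......
...###.
.#####.
.#####.
.#####.
..####.
.......

Derivation:
Click 1 (1,3) count=2: revealed 1 new [(1,3)] -> total=1
Click 2 (4,4) count=0: revealed 21 new [(1,4) (1,5) (2,1) (2,2) (2,3) (2,4) (2,5) (3,1) (3,2) (3,3) (3,4) (3,5) (4,1) (4,2) (4,3) (4,4) (4,5) (5,2) (5,3) (5,4) (5,5)] -> total=22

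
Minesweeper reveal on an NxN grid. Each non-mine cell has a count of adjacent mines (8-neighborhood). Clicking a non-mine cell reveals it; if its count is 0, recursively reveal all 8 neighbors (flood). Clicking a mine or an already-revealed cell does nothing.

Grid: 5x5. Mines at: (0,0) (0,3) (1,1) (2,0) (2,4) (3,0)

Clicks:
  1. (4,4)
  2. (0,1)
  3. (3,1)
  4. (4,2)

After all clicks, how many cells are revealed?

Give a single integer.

Click 1 (4,4) count=0: revealed 11 new [(2,1) (2,2) (2,3) (3,1) (3,2) (3,3) (3,4) (4,1) (4,2) (4,3) (4,4)] -> total=11
Click 2 (0,1) count=2: revealed 1 new [(0,1)] -> total=12
Click 3 (3,1) count=2: revealed 0 new [(none)] -> total=12
Click 4 (4,2) count=0: revealed 0 new [(none)] -> total=12

Answer: 12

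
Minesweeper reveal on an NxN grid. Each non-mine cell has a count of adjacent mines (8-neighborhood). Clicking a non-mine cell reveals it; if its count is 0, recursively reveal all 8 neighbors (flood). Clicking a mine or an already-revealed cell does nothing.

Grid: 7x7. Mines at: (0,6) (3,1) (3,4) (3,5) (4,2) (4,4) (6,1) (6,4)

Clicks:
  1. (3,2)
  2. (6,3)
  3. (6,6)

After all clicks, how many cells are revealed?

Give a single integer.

Click 1 (3,2) count=2: revealed 1 new [(3,2)] -> total=1
Click 2 (6,3) count=1: revealed 1 new [(6,3)] -> total=2
Click 3 (6,6) count=0: revealed 6 new [(4,5) (4,6) (5,5) (5,6) (6,5) (6,6)] -> total=8

Answer: 8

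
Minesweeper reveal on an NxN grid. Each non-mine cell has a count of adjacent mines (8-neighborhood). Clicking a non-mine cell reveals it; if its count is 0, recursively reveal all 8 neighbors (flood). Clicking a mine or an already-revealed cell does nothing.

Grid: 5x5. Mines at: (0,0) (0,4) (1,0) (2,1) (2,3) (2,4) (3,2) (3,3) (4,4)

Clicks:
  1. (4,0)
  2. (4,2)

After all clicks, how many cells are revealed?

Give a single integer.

Click 1 (4,0) count=0: revealed 4 new [(3,0) (3,1) (4,0) (4,1)] -> total=4
Click 2 (4,2) count=2: revealed 1 new [(4,2)] -> total=5

Answer: 5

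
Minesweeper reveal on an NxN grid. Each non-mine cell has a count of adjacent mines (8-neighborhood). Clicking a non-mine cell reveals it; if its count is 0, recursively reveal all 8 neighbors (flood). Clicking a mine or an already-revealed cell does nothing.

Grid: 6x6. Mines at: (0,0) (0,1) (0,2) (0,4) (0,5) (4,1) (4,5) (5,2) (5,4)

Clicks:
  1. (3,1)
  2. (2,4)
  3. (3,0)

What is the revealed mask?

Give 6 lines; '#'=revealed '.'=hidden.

Click 1 (3,1) count=1: revealed 1 new [(3,1)] -> total=1
Click 2 (2,4) count=0: revealed 20 new [(1,0) (1,1) (1,2) (1,3) (1,4) (1,5) (2,0) (2,1) (2,2) (2,3) (2,4) (2,5) (3,0) (3,2) (3,3) (3,4) (3,5) (4,2) (4,3) (4,4)] -> total=21
Click 3 (3,0) count=1: revealed 0 new [(none)] -> total=21

Answer: ......
######
######
######
..###.
......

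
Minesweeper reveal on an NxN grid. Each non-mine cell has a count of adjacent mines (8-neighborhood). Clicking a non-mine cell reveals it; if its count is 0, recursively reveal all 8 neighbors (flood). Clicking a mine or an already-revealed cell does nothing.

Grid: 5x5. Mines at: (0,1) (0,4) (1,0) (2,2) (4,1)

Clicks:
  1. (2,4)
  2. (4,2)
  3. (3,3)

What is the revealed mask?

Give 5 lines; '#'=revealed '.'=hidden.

Click 1 (2,4) count=0: revealed 10 new [(1,3) (1,4) (2,3) (2,4) (3,2) (3,3) (3,4) (4,2) (4,3) (4,4)] -> total=10
Click 2 (4,2) count=1: revealed 0 new [(none)] -> total=10
Click 3 (3,3) count=1: revealed 0 new [(none)] -> total=10

Answer: .....
...##
...##
..###
..###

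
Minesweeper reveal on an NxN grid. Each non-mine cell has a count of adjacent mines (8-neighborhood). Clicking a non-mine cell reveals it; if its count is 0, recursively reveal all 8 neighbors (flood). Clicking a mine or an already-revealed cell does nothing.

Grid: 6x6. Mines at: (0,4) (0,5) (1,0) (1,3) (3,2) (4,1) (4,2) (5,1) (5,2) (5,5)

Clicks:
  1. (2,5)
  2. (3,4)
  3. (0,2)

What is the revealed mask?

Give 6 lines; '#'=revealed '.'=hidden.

Answer: ..#...
....##
...###
...###
...###
......

Derivation:
Click 1 (2,5) count=0: revealed 11 new [(1,4) (1,5) (2,3) (2,4) (2,5) (3,3) (3,4) (3,5) (4,3) (4,4) (4,5)] -> total=11
Click 2 (3,4) count=0: revealed 0 new [(none)] -> total=11
Click 3 (0,2) count=1: revealed 1 new [(0,2)] -> total=12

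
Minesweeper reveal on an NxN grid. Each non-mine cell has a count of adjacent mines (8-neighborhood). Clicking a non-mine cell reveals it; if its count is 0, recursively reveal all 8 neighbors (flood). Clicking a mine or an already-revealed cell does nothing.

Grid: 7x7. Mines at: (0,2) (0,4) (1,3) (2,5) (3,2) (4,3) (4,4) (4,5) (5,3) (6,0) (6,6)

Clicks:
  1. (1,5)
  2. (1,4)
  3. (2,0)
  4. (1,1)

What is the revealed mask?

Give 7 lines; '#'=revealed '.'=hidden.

Click 1 (1,5) count=2: revealed 1 new [(1,5)] -> total=1
Click 2 (1,4) count=3: revealed 1 new [(1,4)] -> total=2
Click 3 (2,0) count=0: revealed 12 new [(0,0) (0,1) (1,0) (1,1) (2,0) (2,1) (3,0) (3,1) (4,0) (4,1) (5,0) (5,1)] -> total=14
Click 4 (1,1) count=1: revealed 0 new [(none)] -> total=14

Answer: ##.....
##..##.
##.....
##.....
##.....
##.....
.......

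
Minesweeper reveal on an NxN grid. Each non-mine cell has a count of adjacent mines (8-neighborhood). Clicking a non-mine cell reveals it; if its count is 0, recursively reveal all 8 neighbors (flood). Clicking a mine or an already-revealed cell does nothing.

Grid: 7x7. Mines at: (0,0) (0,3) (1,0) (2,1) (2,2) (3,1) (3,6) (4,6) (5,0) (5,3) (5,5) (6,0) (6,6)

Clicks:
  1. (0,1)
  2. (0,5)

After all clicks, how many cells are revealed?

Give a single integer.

Click 1 (0,1) count=2: revealed 1 new [(0,1)] -> total=1
Click 2 (0,5) count=0: revealed 17 new [(0,4) (0,5) (0,6) (1,3) (1,4) (1,5) (1,6) (2,3) (2,4) (2,5) (2,6) (3,3) (3,4) (3,5) (4,3) (4,4) (4,5)] -> total=18

Answer: 18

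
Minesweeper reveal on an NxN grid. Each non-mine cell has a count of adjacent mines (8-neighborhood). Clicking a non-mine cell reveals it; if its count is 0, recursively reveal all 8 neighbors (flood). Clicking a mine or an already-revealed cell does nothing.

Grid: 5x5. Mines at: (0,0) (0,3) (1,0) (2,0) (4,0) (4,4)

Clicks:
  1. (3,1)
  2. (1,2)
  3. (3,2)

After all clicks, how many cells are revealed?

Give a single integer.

Answer: 15

Derivation:
Click 1 (3,1) count=2: revealed 1 new [(3,1)] -> total=1
Click 2 (1,2) count=1: revealed 1 new [(1,2)] -> total=2
Click 3 (3,2) count=0: revealed 13 new [(1,1) (1,3) (1,4) (2,1) (2,2) (2,3) (2,4) (3,2) (3,3) (3,4) (4,1) (4,2) (4,3)] -> total=15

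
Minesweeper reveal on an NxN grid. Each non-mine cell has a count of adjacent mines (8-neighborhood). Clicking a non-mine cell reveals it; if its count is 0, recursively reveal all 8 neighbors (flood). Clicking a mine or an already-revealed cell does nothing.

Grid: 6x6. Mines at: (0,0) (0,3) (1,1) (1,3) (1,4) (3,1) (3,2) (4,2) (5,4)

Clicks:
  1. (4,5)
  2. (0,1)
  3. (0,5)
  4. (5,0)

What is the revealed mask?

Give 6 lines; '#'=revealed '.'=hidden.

Click 1 (4,5) count=1: revealed 1 new [(4,5)] -> total=1
Click 2 (0,1) count=2: revealed 1 new [(0,1)] -> total=2
Click 3 (0,5) count=1: revealed 1 new [(0,5)] -> total=3
Click 4 (5,0) count=0: revealed 4 new [(4,0) (4,1) (5,0) (5,1)] -> total=7

Answer: .#...#
......
......
......
##...#
##....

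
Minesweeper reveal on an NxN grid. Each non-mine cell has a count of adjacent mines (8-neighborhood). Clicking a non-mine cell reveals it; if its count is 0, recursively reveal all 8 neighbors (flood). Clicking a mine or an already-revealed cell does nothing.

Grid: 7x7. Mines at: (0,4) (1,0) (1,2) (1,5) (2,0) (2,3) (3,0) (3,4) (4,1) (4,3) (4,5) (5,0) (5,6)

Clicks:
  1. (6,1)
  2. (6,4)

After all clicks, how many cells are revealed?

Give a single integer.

Click 1 (6,1) count=1: revealed 1 new [(6,1)] -> total=1
Click 2 (6,4) count=0: revealed 9 new [(5,1) (5,2) (5,3) (5,4) (5,5) (6,2) (6,3) (6,4) (6,5)] -> total=10

Answer: 10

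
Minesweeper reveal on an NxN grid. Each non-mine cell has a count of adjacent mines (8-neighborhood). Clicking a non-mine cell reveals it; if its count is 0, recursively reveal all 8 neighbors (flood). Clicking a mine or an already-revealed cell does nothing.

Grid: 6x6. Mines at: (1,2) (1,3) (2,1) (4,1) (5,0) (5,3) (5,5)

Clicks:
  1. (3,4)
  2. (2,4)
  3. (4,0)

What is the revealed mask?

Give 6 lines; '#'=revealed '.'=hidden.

Click 1 (3,4) count=0: revealed 16 new [(0,4) (0,5) (1,4) (1,5) (2,2) (2,3) (2,4) (2,5) (3,2) (3,3) (3,4) (3,5) (4,2) (4,3) (4,4) (4,5)] -> total=16
Click 2 (2,4) count=1: revealed 0 new [(none)] -> total=16
Click 3 (4,0) count=2: revealed 1 new [(4,0)] -> total=17

Answer: ....##
....##
..####
..####
#.####
......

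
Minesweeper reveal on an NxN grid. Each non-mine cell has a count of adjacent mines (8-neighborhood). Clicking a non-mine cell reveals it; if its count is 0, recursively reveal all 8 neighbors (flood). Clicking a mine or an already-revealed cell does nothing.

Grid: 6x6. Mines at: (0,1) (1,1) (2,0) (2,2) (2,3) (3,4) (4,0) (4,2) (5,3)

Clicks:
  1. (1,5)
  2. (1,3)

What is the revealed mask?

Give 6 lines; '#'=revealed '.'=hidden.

Click 1 (1,5) count=0: revealed 10 new [(0,2) (0,3) (0,4) (0,5) (1,2) (1,3) (1,4) (1,5) (2,4) (2,5)] -> total=10
Click 2 (1,3) count=2: revealed 0 new [(none)] -> total=10

Answer: ..####
..####
....##
......
......
......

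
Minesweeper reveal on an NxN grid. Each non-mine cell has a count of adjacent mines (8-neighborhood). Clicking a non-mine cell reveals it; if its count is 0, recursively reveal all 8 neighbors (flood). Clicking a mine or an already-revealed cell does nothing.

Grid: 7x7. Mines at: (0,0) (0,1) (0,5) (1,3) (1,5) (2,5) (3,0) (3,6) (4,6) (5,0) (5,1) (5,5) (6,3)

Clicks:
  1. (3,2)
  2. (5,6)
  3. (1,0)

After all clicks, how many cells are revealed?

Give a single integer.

Answer: 17

Derivation:
Click 1 (3,2) count=0: revealed 15 new [(2,1) (2,2) (2,3) (2,4) (3,1) (3,2) (3,3) (3,4) (4,1) (4,2) (4,3) (4,4) (5,2) (5,3) (5,4)] -> total=15
Click 2 (5,6) count=2: revealed 1 new [(5,6)] -> total=16
Click 3 (1,0) count=2: revealed 1 new [(1,0)] -> total=17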